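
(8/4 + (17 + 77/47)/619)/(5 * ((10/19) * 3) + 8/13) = 7294157/30576743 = 0.24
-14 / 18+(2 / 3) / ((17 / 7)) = -77 / 153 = -0.50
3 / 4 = 0.75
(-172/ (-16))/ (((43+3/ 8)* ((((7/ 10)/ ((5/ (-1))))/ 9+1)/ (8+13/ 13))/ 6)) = 2089800/ 153721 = 13.59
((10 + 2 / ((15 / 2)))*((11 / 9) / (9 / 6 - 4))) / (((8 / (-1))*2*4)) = 847 / 10800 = 0.08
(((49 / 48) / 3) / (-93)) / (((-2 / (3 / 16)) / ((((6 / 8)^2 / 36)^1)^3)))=49 / 37446746112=0.00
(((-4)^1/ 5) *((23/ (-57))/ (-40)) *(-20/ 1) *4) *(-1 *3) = -184/ 95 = -1.94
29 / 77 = 0.38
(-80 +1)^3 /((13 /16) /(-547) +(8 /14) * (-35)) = 4315077328 /175053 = 24650.12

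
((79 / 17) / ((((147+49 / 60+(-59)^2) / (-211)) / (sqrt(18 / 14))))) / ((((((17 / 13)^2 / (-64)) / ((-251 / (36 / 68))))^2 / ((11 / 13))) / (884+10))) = -619563663838368071680 *sqrt(7) / 22463754117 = -72971390594.41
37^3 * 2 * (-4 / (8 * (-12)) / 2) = 50653 / 24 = 2110.54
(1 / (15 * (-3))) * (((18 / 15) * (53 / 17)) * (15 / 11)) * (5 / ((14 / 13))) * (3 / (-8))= 2067 / 10472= 0.20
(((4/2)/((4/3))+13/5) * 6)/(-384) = -41/640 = -0.06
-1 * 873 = -873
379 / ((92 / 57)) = 21603 / 92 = 234.82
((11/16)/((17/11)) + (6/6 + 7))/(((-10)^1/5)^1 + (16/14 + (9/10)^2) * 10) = 80395/166872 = 0.48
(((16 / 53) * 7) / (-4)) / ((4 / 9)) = -63 / 53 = -1.19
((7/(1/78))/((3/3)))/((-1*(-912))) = 91/152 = 0.60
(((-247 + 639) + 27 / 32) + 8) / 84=12827 / 2688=4.77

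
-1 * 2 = -2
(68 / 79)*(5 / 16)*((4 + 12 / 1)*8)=34.43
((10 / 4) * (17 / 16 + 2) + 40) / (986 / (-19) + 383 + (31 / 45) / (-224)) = 0.14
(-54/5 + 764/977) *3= -146814/4885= -30.05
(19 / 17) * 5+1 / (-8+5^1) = 268 / 51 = 5.25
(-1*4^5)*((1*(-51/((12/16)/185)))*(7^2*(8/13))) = 5049712640/13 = 388439433.85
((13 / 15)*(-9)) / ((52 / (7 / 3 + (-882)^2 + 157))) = -233425 / 2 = -116712.50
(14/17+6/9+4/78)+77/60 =37457/13260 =2.82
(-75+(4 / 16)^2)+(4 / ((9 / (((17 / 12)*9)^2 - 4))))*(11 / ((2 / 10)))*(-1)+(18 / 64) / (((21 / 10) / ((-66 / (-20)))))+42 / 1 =-7879471 / 2016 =-3908.47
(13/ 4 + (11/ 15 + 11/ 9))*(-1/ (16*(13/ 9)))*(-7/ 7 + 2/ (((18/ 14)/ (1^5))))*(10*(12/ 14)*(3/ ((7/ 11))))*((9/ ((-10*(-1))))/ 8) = -92763/ 163072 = -0.57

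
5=5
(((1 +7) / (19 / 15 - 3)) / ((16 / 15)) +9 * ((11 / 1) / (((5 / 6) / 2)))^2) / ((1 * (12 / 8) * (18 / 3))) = 905423 / 1300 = 696.48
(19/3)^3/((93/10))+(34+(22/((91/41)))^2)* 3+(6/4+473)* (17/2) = 370734279619/83174364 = 4457.31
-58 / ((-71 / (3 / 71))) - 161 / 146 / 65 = 839659 / 47839090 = 0.02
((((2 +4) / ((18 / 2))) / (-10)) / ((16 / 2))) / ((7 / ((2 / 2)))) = -1 / 840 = -0.00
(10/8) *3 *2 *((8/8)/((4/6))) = 11.25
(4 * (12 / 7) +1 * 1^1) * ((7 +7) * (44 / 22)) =220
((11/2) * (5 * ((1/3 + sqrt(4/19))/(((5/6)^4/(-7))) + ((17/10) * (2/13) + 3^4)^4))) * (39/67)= 12843325325458848/18399875- 3891888 * sqrt(19)/159125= 698011446.48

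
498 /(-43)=-498 /43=-11.58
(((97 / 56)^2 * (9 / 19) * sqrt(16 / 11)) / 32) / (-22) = -84681 * sqrt(11) / 115354624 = -0.00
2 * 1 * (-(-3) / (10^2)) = 3 / 50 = 0.06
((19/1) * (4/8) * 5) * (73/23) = 6935/46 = 150.76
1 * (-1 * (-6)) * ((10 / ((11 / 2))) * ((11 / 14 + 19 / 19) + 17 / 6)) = 3880 / 77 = 50.39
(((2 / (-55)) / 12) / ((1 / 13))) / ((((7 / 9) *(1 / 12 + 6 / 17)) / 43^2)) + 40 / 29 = -211933738 / 993685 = -213.28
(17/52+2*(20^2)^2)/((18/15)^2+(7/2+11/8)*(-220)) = -416000425/1392378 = -298.77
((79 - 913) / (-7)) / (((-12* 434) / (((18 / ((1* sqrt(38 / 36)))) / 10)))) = -3753* sqrt(38) / 577220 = -0.04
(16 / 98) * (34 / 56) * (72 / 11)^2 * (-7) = -29.73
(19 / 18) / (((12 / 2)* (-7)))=-19 / 756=-0.03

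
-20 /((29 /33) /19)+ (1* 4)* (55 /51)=-633160 /1479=-428.10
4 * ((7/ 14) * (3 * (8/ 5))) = 48/ 5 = 9.60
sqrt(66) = 8.12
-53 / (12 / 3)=-53 / 4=-13.25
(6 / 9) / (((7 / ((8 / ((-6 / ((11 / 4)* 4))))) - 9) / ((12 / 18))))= -176 / 3753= -0.05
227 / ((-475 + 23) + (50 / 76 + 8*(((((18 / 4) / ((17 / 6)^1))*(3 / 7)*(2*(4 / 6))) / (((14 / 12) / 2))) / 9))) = -7185458 / 14243007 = -0.50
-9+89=80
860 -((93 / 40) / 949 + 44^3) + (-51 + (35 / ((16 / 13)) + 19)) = -6402148731 / 75920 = -84327.56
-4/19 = -0.21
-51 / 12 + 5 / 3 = -31 / 12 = -2.58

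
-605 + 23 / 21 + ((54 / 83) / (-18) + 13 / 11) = -11556700 / 19173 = -602.76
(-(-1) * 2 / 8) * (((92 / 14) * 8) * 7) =92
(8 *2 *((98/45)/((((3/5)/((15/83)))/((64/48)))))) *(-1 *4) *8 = -1003520/2241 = -447.80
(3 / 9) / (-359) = -1 / 1077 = -0.00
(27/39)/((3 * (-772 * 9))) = -1/30108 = -0.00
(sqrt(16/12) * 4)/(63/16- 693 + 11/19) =-2432 * sqrt(3)/627897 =-0.01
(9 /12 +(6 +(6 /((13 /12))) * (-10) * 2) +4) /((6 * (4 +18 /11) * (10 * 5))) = -57211 /967200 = -0.06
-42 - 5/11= -467/11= -42.45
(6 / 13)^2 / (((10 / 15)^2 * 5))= 81 / 845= 0.10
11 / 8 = 1.38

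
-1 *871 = -871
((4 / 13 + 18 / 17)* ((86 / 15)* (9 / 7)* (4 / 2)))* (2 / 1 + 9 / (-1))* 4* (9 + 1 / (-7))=-38646336 / 7735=-4996.29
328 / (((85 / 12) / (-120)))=-94464 / 17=-5556.71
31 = 31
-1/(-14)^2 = -1/196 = -0.01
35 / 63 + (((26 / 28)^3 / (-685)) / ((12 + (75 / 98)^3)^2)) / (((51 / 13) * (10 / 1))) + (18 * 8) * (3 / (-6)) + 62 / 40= -6703558414204404890947 / 95909745746560646700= -69.89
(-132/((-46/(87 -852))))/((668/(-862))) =10880595/3841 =2832.75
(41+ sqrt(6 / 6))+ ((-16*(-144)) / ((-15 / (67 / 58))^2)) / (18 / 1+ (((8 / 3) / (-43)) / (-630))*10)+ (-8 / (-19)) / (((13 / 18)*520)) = 211160529305736 / 4938247232425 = 42.76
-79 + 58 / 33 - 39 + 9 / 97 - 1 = -374996 / 3201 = -117.15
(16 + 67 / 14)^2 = 84681 / 196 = 432.05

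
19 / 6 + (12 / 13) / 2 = 283 / 78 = 3.63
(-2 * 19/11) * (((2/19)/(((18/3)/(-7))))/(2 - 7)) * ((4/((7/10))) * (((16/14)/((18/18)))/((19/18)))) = -768/1463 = -0.52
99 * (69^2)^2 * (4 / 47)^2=35904719664 / 2209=16253834.16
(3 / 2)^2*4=9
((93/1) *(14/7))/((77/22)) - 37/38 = 13877/266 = 52.17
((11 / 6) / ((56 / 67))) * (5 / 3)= 3685 / 1008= 3.66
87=87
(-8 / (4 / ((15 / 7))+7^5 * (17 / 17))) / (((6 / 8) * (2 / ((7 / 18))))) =-40 / 324171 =-0.00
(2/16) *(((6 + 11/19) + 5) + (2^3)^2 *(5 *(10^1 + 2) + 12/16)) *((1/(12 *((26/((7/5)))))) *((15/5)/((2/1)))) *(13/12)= 129661/36480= 3.55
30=30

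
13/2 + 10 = 33/2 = 16.50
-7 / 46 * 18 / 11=-63 / 253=-0.25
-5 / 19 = -0.26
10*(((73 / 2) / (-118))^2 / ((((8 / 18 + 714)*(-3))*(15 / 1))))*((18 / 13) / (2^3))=-47961 / 9311257280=-0.00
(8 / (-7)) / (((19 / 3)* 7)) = -24 / 931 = -0.03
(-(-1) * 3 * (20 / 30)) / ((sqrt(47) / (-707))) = -1414 * sqrt(47) / 47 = -206.25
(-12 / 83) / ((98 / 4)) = -24 / 4067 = -0.01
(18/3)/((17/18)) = 6.35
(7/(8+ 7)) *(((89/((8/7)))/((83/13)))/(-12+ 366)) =56693/3525840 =0.02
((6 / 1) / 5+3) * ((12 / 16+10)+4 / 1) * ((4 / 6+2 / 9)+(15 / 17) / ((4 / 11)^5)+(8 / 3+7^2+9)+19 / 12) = 13064834153 / 1044480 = 12508.46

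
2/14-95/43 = -622/301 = -2.07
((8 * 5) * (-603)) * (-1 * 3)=72360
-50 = -50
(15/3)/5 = 1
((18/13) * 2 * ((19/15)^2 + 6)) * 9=61596/325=189.53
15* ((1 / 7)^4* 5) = 75 / 2401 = 0.03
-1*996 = -996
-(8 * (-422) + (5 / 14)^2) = 661671 / 196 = 3375.87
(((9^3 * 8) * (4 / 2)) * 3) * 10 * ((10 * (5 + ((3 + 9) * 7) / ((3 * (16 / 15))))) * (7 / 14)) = 54675000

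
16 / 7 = 2.29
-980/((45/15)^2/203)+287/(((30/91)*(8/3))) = -15680147/720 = -21777.98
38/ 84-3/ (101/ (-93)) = 13637/ 4242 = 3.21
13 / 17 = 0.76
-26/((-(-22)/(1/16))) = -13/176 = -0.07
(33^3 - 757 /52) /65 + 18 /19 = 35552213 /64220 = 553.60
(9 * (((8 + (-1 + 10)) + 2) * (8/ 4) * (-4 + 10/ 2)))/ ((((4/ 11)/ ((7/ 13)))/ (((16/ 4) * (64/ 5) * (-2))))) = -3370752/ 65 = -51857.72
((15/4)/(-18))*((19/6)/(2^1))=-95/288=-0.33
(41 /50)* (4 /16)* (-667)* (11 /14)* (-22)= 2363.56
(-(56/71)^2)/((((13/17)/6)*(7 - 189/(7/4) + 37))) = 4998/65533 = 0.08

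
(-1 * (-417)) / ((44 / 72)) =7506 / 11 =682.36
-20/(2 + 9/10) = -6.90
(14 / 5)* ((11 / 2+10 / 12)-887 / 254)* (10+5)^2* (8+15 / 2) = 7047075 / 254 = 27744.39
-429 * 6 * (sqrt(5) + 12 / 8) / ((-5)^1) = 3861 / 5 + 2574 * sqrt(5) / 5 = 1923.33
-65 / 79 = -0.82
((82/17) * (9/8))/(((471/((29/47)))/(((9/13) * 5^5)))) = 100321875/6523036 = 15.38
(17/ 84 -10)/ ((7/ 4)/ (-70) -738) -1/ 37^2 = 10646929/ 848699229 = 0.01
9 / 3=3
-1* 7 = -7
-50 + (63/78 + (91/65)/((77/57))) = -68863/1430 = -48.16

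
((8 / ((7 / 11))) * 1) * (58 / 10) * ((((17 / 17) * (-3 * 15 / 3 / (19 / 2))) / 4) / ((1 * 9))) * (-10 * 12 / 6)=25520 / 399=63.96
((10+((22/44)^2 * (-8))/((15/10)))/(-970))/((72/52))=-169/26190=-0.01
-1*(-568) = 568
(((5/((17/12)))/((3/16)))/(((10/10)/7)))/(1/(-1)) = -2240/17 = -131.76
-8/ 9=-0.89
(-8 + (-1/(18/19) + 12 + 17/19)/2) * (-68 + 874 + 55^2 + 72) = -1851323/228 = -8119.84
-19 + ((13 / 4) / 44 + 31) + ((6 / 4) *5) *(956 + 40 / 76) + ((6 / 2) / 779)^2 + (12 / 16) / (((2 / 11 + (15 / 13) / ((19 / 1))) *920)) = 116329412251640431 / 16188284705120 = 7186.02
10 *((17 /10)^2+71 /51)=21839 /510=42.82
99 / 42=2.36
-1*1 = -1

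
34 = 34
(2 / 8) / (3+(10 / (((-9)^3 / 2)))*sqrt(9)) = 243 / 2836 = 0.09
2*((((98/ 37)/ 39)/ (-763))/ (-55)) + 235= 2032934503/ 8650785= 235.00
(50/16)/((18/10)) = 125/72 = 1.74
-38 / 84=-19 / 42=-0.45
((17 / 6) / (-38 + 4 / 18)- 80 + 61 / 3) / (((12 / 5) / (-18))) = 448.06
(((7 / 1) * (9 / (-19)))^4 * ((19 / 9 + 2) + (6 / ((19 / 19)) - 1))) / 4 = 275.33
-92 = -92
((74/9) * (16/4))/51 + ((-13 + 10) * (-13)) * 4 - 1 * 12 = 66392/459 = 144.64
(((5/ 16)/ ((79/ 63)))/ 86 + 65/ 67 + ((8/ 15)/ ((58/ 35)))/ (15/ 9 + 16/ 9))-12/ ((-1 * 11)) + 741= 743.16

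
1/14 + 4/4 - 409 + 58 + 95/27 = -130943/378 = -346.41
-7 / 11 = -0.64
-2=-2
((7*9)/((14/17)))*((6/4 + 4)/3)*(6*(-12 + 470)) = 385407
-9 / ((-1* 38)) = 9 / 38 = 0.24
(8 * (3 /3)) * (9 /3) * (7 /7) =24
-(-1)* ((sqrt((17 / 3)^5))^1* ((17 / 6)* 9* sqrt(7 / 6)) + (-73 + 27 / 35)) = -2528 / 35 + 4913* sqrt(238) / 36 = 2033.16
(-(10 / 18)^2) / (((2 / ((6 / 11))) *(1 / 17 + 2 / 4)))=-850 / 5643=-0.15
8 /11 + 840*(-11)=-101632 /11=-9239.27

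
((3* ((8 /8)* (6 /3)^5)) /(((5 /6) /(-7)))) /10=-2016 /25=-80.64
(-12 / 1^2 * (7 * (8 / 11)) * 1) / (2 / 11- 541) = 224 / 1983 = 0.11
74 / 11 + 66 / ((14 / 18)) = 91.58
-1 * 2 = -2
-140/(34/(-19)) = 1330/17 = 78.24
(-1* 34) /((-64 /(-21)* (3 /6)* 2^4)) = -357 /256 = -1.39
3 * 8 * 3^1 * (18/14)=648/7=92.57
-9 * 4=-36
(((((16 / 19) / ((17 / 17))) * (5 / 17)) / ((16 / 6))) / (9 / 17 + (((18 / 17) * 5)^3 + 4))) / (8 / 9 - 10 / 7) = -16065 / 14273807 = -0.00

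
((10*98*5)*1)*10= 49000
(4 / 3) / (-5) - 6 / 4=-53 / 30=-1.77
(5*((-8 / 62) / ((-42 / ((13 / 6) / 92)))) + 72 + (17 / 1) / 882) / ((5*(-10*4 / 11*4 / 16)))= -996395411 / 62886600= -15.84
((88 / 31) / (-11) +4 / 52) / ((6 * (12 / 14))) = -511 / 14508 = -0.04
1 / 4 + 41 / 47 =211 / 188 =1.12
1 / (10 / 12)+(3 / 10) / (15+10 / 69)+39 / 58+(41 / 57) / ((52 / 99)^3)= 146069490327 / 21305627200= 6.86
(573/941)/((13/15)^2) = 128925/159029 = 0.81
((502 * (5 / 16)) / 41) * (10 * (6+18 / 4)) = 131775 / 328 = 401.75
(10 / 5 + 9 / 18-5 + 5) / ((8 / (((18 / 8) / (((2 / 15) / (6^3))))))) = 18225 / 16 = 1139.06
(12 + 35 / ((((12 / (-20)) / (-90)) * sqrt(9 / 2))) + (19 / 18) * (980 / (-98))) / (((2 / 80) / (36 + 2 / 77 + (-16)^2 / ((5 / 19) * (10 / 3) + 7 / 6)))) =1504625200 / 161469 + 28935100000 * sqrt(2) / 2563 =15975143.89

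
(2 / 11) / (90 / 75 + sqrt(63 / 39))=-260 / 209 + 50*sqrt(273) / 627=0.07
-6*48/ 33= -96/ 11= -8.73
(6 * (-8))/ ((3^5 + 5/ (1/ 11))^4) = -3/ 492884401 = -0.00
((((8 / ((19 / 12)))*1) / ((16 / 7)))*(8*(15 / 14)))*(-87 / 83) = -31320 / 1577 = -19.86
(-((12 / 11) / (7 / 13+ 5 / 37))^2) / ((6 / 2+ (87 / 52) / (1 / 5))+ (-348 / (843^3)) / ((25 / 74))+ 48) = -6673481559941300 / 151045740943959807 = -0.04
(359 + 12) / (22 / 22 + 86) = 371 / 87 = 4.26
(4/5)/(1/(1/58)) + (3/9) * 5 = 731/435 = 1.68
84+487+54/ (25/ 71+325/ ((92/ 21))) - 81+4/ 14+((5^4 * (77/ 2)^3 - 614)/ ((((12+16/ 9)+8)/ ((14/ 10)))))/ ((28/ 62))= 7752439586699133/ 1526840000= 5077440.72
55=55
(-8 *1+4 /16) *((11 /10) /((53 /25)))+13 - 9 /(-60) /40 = 380859 /42400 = 8.98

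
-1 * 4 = -4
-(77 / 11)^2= -49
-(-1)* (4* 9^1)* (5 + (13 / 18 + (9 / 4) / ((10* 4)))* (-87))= -90327 / 40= -2258.18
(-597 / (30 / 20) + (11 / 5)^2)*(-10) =19658 / 5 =3931.60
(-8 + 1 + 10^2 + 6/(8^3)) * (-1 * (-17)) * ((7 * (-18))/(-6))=8500527/256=33205.18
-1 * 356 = -356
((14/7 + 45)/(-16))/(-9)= 47/144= 0.33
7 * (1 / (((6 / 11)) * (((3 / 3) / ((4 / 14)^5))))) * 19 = 3344 / 7203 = 0.46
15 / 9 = 5 / 3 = 1.67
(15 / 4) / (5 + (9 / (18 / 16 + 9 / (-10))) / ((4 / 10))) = 1 / 28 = 0.04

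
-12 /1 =-12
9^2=81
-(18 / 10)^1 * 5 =-9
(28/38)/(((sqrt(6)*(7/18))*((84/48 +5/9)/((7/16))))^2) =15309/523564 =0.03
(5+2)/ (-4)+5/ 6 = -11/ 12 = -0.92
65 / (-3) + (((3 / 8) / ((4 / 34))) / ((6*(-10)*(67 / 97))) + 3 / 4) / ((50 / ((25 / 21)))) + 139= 105670751 / 900480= 117.35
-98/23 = -4.26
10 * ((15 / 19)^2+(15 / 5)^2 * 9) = 816.23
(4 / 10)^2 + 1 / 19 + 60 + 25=40476 / 475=85.21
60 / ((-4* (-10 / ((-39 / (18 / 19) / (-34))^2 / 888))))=61009 / 24636672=0.00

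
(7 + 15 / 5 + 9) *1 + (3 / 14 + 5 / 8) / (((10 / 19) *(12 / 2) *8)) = 511613 / 26880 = 19.03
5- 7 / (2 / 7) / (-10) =149 / 20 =7.45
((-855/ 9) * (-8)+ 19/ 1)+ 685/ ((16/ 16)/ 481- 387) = 144678249/ 186146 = 777.23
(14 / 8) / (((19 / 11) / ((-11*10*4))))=-8470 / 19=-445.79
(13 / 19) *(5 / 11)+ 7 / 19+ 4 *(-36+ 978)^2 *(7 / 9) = 576983934 / 209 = 2760688.68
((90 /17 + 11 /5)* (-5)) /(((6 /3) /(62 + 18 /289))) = -5712616 /4913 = -1162.76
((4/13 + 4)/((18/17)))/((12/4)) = 476/351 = 1.36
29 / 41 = 0.71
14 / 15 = 0.93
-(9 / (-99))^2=-1 / 121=-0.01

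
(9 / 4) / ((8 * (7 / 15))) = 135 / 224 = 0.60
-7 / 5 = -1.40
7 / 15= 0.47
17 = 17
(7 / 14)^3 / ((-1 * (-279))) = 1 / 2232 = 0.00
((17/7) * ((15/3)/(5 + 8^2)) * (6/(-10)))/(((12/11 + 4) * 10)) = -187/90160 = -0.00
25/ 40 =5/ 8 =0.62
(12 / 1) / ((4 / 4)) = 12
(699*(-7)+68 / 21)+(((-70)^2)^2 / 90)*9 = 50318315 / 21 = 2396110.24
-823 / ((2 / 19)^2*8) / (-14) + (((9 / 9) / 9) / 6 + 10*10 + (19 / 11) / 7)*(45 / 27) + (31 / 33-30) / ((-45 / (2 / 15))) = 43843601 / 52800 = 830.37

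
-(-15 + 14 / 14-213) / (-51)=-4.45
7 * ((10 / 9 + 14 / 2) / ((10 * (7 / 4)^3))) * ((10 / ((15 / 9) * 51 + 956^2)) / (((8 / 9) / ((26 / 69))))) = 15184 / 3090305001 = 0.00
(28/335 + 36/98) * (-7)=-7402/2345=-3.16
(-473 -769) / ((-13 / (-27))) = -33534 / 13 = -2579.54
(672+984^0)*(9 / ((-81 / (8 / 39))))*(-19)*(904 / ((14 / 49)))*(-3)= -323664544 / 117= -2766363.62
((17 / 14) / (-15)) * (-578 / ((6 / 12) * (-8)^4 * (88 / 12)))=4913 / 1576960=0.00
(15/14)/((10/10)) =15/14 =1.07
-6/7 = -0.86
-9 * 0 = 0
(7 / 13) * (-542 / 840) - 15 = -11971 / 780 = -15.35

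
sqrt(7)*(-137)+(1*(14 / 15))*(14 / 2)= 98 / 15-137*sqrt(7)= -355.93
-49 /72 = -0.68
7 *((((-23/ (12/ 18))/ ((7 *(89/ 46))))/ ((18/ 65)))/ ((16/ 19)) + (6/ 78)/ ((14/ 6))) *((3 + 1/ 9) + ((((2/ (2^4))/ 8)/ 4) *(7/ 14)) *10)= -238.66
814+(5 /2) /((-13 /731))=17509 /26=673.42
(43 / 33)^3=2.21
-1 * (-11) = 11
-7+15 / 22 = -139 / 22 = -6.32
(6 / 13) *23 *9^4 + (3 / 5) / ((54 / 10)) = 8148775 / 117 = 69647.65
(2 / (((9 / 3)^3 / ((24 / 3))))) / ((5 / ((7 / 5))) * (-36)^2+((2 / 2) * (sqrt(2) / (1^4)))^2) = 56 / 437589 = 0.00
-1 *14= -14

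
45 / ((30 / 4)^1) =6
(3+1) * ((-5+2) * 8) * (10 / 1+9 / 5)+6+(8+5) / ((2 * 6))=-67543 / 60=-1125.72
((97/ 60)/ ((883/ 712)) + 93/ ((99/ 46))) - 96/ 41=251927636/ 5973495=42.17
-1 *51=-51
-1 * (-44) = 44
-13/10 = -1.30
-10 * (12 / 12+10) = -110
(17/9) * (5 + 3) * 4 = 60.44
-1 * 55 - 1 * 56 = -111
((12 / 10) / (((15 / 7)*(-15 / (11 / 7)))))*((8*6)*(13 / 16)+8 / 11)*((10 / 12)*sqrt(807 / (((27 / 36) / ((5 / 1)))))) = -874*sqrt(1345) / 225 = -142.46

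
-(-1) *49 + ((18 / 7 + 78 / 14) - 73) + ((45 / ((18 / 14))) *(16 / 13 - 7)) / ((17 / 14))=-281781 / 1547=-182.15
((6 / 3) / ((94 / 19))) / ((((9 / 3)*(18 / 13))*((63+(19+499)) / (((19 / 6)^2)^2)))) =32189287 / 1911053088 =0.02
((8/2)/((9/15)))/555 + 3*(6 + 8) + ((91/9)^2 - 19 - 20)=315424/2997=105.25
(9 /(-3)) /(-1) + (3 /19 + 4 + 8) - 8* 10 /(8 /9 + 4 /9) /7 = 876 /133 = 6.59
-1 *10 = -10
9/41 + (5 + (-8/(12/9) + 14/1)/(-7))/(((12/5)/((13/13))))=2097/1148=1.83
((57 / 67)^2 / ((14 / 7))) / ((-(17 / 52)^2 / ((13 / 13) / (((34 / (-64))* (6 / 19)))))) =445121664 / 22054457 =20.18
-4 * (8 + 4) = -48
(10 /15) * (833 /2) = 833 /3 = 277.67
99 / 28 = 3.54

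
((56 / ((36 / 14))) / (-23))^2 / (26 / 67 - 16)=-0.06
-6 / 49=-0.12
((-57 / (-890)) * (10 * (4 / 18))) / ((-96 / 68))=-323 / 3204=-0.10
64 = 64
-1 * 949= -949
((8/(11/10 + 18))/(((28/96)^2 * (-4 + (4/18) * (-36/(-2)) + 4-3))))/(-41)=-46080/383719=-0.12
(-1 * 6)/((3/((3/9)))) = -2/3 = -0.67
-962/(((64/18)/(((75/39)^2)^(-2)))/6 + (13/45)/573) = -708460460370/5969121293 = -118.69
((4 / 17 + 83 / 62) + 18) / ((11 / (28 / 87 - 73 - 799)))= -260762086 / 168113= -1551.11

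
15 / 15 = 1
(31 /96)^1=31 /96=0.32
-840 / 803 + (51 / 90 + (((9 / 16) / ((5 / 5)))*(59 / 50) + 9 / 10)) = 2089739 / 1927200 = 1.08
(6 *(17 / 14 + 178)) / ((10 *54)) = 1.99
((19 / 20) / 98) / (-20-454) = -19 / 929040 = -0.00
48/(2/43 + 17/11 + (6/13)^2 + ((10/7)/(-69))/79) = 146407493232/5504683375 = 26.60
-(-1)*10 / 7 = 10 / 7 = 1.43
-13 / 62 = -0.21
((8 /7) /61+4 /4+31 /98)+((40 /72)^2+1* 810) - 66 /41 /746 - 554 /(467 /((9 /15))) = 810.93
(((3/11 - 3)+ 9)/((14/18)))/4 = 621/308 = 2.02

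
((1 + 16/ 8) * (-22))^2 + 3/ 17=74055/ 17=4356.18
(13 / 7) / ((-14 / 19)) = -247 / 98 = -2.52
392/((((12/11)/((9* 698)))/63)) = 142211916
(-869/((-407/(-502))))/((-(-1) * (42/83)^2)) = -136601981/32634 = -4185.88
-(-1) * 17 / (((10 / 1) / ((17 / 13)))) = 289 / 130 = 2.22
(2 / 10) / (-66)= -0.00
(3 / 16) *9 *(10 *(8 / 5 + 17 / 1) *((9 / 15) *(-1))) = -7533 / 40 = -188.32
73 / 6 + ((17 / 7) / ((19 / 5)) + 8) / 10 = 25996 / 1995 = 13.03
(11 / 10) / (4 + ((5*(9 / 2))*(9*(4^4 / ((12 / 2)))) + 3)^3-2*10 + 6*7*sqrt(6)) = 7102090860601 / 4168569801010929984528970-231*sqrt(6) / 2084284900505464992264485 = 0.00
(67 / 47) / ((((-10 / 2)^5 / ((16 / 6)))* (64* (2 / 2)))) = -67 / 3525000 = -0.00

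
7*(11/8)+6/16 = 10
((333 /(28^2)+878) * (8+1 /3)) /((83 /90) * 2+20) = 335.11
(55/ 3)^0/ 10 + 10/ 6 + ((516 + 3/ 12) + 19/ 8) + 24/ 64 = 15623/ 30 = 520.77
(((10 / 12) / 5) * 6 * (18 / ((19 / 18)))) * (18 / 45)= 648 / 95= 6.82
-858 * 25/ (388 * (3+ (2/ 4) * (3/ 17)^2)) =-1033175/ 56357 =-18.33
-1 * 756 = -756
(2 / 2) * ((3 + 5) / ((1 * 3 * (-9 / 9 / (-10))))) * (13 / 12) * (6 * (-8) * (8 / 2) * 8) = -133120 / 3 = -44373.33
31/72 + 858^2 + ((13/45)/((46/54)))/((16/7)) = 12190885427/16560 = 736164.58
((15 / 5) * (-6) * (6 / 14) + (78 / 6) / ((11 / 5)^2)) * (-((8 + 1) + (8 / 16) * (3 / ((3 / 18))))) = 76662 / 847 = 90.51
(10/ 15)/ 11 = 0.06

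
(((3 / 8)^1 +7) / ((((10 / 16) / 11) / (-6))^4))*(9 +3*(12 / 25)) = 149602283347968 / 15625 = 9574546134.27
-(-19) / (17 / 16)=304 / 17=17.88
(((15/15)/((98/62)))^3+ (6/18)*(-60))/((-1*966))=2323189/113648934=0.02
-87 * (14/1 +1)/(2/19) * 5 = -123975/2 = -61987.50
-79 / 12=-6.58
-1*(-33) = 33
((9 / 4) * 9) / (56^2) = 81 / 12544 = 0.01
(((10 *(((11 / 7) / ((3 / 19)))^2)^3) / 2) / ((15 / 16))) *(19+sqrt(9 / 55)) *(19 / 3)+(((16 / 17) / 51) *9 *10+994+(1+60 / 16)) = 2303342999003024 *sqrt(55) / 1286491815+556497774608499661771 / 892310722884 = 636937189.17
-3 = -3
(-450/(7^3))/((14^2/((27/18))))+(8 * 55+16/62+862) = 1302.25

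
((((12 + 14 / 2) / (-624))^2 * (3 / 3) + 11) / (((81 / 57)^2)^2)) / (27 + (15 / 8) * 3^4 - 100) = 558229612537 / 16321632998112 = 0.03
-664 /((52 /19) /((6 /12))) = -1577 /13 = -121.31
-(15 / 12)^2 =-25 / 16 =-1.56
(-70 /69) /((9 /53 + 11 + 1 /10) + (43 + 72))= -37100 /4617687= -0.01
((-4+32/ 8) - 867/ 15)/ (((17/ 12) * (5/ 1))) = -204/ 25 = -8.16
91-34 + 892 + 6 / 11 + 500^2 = 2760445 / 11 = 250949.55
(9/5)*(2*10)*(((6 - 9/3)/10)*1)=54/5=10.80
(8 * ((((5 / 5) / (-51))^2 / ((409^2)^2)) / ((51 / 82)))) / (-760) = -82 / 352636583819913045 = -0.00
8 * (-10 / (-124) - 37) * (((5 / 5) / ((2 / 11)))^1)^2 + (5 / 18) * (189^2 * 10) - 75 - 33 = 2795658 / 31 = 90182.52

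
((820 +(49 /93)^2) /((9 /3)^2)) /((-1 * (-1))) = 7094581 /77841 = 91.14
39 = 39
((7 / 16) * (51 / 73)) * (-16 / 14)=-51 / 146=-0.35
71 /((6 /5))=355 /6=59.17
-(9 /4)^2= -81 /16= -5.06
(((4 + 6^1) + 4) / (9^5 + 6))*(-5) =-0.00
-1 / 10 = -0.10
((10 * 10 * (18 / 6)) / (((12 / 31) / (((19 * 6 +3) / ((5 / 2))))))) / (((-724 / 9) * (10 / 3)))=-97929 / 724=-135.26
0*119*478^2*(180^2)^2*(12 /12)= 0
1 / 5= 0.20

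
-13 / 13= -1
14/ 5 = 2.80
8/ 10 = 4/ 5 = 0.80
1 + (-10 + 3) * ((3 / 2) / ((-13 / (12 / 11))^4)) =417943873 / 418161601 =1.00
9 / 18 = 1 / 2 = 0.50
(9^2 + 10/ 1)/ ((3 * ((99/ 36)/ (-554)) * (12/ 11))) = -50414/ 9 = -5601.56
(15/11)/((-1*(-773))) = 0.00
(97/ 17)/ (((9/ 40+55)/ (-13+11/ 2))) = -29100/ 37553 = -0.77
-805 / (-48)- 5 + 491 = 24133 / 48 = 502.77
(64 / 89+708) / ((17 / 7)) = 291.83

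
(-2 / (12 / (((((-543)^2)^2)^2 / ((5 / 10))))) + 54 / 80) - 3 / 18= -302314256479199508223979 / 120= -2519285470659995901866.49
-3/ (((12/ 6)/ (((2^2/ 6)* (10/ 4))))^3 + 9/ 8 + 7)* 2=-6000/ 9853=-0.61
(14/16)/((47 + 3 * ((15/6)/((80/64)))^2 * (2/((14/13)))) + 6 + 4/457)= 22393/1926936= 0.01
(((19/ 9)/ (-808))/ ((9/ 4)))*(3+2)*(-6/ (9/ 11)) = 0.04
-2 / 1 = -2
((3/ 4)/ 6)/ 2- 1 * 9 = -143/ 16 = -8.94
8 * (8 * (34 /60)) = 544 /15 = 36.27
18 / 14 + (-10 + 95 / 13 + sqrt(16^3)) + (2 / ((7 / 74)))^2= 509.61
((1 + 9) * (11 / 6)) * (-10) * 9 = -1650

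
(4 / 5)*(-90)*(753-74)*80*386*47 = -70954087680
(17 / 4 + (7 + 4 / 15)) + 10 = 1291 / 60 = 21.52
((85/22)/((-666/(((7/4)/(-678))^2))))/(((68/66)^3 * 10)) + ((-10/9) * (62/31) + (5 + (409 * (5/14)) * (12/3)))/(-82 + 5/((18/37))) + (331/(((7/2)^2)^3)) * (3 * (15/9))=-1856426332113913391731/254830929795781054464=-7.28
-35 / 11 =-3.18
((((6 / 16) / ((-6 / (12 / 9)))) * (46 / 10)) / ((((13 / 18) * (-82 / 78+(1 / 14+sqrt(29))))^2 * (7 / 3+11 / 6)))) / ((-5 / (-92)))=-5400798680444832 / 43672003013325625 - 70653824422272 * sqrt(29) / 8734400602665125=-0.17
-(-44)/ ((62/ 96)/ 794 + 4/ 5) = 762240/ 13873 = 54.94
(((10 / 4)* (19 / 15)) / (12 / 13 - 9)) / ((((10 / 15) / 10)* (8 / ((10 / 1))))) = -7.35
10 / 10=1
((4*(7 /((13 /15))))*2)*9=7560 /13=581.54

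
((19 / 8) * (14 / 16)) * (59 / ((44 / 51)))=400197 / 2816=142.12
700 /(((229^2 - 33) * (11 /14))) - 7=-503202 /72061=-6.98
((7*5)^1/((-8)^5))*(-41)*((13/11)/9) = 18655/3244032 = 0.01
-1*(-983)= 983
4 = 4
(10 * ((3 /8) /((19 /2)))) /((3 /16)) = 40 /19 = 2.11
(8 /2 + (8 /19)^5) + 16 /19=12022300 /2476099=4.86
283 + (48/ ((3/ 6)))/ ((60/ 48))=1799/ 5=359.80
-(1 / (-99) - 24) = 2377 / 99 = 24.01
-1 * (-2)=2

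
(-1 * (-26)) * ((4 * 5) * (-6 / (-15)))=208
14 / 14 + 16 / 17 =33 / 17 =1.94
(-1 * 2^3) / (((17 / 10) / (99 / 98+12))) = -61.22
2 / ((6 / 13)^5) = 371293 / 3888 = 95.50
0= 0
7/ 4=1.75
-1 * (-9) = 9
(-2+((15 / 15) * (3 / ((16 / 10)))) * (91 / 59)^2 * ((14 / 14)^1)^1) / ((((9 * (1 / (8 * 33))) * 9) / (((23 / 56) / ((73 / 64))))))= 138682456 / 48027357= 2.89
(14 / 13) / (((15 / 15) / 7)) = 98 / 13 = 7.54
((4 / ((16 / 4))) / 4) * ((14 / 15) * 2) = 7 / 15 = 0.47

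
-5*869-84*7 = -4933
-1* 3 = -3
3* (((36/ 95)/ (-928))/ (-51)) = 9/ 374680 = 0.00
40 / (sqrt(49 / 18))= 24.24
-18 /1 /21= -6 /7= -0.86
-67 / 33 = -2.03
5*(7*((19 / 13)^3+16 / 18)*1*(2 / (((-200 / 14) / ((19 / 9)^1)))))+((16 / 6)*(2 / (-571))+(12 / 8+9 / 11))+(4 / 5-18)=-315101049878 / 5588739585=-56.38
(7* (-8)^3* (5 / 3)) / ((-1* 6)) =8960 / 9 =995.56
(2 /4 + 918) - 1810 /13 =20261 /26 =779.27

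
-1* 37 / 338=-37 / 338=-0.11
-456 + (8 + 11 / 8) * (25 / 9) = -429.96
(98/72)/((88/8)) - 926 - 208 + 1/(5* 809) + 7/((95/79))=-34331879009/30434580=-1128.05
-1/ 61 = -0.02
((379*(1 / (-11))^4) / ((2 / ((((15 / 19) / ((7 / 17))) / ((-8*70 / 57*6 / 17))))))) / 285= -109531 / 4361846720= -0.00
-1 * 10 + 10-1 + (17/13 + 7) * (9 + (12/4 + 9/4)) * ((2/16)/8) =707/832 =0.85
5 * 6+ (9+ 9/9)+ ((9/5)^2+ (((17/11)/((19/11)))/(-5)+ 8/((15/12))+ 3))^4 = 1229456730087721/50906640625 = 24151.21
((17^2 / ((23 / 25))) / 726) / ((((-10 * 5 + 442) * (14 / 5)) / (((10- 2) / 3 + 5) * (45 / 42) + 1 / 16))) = 11162625 / 3421175296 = 0.00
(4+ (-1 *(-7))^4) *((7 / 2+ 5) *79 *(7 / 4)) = 22609405 / 8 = 2826175.62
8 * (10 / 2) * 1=40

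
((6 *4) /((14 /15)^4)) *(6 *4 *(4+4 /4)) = 9112500 /2401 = 3795.29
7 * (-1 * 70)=-490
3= 3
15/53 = 0.28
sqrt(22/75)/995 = sqrt(66)/14925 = 0.00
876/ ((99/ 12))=1168/ 11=106.18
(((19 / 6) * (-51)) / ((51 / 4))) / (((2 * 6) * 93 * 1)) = -19 / 1674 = -0.01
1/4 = 0.25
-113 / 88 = -1.28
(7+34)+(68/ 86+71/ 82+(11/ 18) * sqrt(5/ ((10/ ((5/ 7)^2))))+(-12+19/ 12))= 55 * sqrt(2)/ 252+682067/ 21156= 32.55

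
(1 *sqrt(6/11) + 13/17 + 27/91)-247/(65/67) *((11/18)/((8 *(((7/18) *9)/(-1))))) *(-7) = -37.10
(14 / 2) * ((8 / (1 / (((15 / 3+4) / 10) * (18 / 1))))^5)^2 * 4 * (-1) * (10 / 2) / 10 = -182758714398254176708734222336 / 9765625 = -18714492354381227694974.38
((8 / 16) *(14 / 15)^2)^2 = 9604 / 50625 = 0.19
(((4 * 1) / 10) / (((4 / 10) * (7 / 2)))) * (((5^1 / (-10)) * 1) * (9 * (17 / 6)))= -51 / 14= -3.64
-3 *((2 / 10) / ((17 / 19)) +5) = -1332 / 85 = -15.67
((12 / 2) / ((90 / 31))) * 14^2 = 6076 / 15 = 405.07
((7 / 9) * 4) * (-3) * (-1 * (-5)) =-140 / 3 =-46.67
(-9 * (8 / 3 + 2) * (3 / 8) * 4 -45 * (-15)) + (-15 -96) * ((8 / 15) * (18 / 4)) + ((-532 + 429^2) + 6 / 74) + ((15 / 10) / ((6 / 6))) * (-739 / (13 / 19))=876548261 / 4810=182234.57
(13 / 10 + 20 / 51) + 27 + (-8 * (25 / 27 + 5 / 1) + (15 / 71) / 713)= -18.71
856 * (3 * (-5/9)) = -4280/3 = -1426.67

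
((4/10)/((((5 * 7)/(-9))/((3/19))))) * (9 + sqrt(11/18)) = -486/3325 - 9 * sqrt(22)/3325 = -0.16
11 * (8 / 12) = 22 / 3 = 7.33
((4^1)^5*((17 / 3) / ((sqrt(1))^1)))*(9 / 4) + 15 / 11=143631 / 11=13057.36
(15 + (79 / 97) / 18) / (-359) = -26269 / 626814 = -0.04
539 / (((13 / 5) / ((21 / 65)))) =11319 / 169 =66.98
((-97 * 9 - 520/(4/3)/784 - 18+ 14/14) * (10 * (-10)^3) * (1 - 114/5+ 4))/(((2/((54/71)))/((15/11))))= -3145602093750/38269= -82197133.29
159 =159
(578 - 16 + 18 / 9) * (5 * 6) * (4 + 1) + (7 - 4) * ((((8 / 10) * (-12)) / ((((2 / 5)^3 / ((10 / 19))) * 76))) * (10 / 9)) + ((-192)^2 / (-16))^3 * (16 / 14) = -35321731484582 / 2527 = -13977733076.61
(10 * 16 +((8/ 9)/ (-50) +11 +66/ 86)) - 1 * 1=1652003/ 9675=170.75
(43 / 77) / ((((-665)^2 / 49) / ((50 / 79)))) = 86 / 2195963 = 0.00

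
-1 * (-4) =4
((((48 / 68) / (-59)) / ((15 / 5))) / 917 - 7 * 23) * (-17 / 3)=148079915 / 162309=912.33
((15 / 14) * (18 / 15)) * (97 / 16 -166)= -23031 / 112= -205.63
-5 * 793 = -3965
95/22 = 4.32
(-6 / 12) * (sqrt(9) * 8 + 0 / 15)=-12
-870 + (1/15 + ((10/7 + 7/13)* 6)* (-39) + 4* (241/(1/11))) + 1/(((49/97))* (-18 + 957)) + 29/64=45516467321/4907840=9274.24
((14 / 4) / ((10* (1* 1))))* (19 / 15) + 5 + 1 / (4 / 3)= 929 / 150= 6.19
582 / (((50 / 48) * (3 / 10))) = 9312 / 5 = 1862.40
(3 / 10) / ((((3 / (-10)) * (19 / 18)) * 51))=-6 / 323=-0.02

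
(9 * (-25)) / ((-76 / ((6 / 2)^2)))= 2025 / 76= 26.64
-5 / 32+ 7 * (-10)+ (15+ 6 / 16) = -1753 / 32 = -54.78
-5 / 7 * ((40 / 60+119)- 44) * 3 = -1135 / 7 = -162.14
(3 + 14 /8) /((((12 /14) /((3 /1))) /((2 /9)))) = 133 /36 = 3.69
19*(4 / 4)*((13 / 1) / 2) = 247 / 2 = 123.50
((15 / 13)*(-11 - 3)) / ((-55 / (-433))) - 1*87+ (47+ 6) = -23048 / 143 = -161.17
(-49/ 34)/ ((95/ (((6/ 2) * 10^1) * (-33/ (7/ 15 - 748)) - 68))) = 18317033/ 18108995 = 1.01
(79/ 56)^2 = 6241/ 3136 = 1.99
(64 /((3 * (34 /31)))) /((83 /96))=22.50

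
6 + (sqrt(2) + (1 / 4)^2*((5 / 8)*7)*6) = sqrt(2) + 489 / 64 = 9.05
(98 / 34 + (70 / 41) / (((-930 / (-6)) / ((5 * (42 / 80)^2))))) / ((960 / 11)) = 110188309 / 3318835200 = 0.03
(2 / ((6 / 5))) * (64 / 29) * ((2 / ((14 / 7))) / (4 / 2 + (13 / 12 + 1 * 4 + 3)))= 1280 / 3509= 0.36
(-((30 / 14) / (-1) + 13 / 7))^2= 0.08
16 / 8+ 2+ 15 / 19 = 91 / 19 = 4.79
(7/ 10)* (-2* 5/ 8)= -7/ 8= -0.88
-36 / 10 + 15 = 57 / 5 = 11.40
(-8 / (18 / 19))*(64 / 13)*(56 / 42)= -19456 / 351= -55.43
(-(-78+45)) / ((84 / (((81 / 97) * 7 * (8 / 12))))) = 297 / 194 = 1.53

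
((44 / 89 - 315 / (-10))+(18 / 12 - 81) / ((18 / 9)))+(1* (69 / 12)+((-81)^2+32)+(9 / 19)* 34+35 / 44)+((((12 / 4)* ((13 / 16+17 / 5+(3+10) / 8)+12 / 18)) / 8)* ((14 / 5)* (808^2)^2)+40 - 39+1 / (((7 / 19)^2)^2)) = 13000344391280969631987 / 4466100100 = 2910894091084.29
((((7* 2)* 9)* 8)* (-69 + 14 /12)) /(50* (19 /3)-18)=-3663 /16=-228.94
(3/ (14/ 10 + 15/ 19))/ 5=57/ 208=0.27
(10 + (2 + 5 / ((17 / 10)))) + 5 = 339 / 17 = 19.94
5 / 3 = 1.67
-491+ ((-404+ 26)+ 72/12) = -863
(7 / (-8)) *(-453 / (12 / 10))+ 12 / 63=111049 / 336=330.50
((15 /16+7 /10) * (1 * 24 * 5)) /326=393 /652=0.60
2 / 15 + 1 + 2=47 / 15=3.13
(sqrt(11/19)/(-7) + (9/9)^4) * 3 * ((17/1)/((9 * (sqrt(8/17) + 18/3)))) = 0.76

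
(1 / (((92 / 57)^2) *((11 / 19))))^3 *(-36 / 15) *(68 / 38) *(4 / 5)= -631431890301339 / 630514458428800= -1.00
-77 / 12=-6.42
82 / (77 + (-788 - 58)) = -82 / 769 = -0.11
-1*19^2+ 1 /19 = -360.95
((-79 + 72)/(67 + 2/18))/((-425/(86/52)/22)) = 29799/3337100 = 0.01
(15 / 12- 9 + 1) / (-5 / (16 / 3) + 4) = -108 / 49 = -2.20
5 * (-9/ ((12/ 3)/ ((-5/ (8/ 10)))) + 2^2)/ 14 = 1445/ 224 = 6.45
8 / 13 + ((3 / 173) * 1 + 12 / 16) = 12439 / 8996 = 1.38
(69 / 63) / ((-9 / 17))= -391 / 189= -2.07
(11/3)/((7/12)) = 44/7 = 6.29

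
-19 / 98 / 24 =-19 / 2352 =-0.01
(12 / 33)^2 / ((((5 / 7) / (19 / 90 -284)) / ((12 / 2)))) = -2860592 / 9075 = -315.22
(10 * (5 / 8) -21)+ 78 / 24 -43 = -109 / 2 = -54.50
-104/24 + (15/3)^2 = 62/3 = 20.67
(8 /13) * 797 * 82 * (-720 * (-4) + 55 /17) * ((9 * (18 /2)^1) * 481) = 76802951608560 /17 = 4517820682856.47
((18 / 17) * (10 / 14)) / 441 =10 / 5831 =0.00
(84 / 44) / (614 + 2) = 3 / 968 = 0.00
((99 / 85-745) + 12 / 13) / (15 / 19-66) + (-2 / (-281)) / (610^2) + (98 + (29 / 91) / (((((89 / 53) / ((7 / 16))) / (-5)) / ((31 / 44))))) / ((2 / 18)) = 890.76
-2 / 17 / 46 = -0.00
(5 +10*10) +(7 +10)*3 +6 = 162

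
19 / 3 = 6.33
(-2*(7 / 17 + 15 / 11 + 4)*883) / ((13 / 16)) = -30516480 / 2431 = -12553.06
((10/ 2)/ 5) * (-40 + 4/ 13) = -516/ 13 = -39.69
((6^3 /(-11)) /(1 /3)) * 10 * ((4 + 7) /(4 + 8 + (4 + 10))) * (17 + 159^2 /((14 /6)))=-246116880 /91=-2704581.10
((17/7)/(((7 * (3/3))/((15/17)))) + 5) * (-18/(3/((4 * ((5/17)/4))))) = -9.36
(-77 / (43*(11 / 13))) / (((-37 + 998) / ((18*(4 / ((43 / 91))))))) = -596232 / 1776889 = -0.34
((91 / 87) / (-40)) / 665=-13 / 330600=-0.00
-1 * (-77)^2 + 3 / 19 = -112648 / 19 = -5928.84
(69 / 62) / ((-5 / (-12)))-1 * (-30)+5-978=-145751 / 155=-940.33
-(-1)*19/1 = 19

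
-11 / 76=-0.14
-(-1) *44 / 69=44 / 69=0.64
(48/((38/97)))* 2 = 4656/19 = 245.05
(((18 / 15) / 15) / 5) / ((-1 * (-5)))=2 / 625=0.00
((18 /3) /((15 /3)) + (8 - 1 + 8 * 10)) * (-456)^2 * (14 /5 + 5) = 3576291264 /25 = 143051650.56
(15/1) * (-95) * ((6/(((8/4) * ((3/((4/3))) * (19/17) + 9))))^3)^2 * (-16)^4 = -3077705187092070400/105371166845187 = -29208.23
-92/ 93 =-0.99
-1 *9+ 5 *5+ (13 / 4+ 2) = 85 / 4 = 21.25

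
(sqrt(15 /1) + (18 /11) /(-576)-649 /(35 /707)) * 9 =-207659277 /1760 + 9 * sqrt(15) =-117953.37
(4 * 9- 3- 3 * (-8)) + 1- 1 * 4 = 54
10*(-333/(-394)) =1665/197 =8.45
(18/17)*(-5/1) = -90/17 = -5.29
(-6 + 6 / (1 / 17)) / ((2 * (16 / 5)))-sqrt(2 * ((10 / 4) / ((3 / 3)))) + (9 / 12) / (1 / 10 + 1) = 345 / 22-sqrt(5) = 13.45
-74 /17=-4.35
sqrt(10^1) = sqrt(10) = 3.16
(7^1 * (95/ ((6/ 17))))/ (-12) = -11305/ 72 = -157.01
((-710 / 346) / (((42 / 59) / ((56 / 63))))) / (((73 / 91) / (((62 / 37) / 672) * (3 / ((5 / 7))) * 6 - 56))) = 4508331659 / 25232742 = 178.67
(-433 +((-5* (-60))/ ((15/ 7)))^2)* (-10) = -191670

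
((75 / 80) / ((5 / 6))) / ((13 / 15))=135 / 104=1.30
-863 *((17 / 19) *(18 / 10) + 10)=-951889 / 95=-10019.88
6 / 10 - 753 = -3762 / 5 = -752.40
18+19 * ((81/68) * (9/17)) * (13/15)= 164061/5780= 28.38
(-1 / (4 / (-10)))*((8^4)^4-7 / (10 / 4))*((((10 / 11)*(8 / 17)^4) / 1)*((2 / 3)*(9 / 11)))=172938225691025326080 / 10106041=17112361377816.03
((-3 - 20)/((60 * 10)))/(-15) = 23/9000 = 0.00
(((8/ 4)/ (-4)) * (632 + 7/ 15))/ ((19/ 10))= -9487/ 57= -166.44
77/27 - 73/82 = 4343/2214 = 1.96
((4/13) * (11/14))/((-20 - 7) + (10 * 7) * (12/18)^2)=198/3367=0.06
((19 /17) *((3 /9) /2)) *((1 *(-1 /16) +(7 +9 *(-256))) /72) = -232769 /39168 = -5.94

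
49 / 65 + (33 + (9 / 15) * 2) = 2272 / 65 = 34.95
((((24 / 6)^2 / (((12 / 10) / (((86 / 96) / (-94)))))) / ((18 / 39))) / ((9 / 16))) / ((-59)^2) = -5590 / 39756501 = -0.00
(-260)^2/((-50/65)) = -87880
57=57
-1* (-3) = 3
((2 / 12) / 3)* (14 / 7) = 1 / 9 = 0.11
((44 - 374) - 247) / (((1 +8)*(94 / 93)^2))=-554497 / 8836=-62.75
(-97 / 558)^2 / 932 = 0.00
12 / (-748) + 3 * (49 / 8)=27465 / 1496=18.36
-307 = -307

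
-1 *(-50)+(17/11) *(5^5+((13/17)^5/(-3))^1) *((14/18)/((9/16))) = 6727.70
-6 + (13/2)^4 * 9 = 256953/16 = 16059.56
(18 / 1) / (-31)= -18 / 31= -0.58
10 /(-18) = -5 /9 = -0.56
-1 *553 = -553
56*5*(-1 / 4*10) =-700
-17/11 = -1.55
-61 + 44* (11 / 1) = 423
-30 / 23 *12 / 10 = -36 / 23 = -1.57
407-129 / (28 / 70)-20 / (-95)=3219 / 38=84.71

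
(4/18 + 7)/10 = 0.72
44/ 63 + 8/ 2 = 296/ 63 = 4.70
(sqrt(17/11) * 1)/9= sqrt(187)/99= 0.14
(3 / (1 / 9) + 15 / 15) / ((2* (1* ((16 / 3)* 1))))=21 / 8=2.62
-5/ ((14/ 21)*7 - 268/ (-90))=-225/ 344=-0.65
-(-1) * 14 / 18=7 / 9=0.78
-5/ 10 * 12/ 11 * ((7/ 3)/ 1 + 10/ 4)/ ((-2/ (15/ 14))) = 435/ 308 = 1.41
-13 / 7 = -1.86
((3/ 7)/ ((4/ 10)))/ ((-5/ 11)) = -33/ 14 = -2.36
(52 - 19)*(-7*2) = -462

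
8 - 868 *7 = -6068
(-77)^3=-456533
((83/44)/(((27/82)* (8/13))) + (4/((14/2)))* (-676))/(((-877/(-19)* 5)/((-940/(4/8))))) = 11197983355/3646566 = 3070.83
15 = 15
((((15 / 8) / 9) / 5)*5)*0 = 0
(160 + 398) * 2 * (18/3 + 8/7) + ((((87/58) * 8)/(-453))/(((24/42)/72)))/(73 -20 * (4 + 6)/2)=25277792/3171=7971.55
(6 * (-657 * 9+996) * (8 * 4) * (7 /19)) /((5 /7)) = -486938.27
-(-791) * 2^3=6328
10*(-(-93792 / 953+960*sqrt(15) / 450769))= 937920 / 953 - 9600*sqrt(15) / 450769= 984.09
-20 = -20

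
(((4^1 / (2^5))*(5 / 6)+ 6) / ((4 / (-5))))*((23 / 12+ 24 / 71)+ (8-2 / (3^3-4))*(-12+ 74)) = -14149191215 / 3762432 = -3760.65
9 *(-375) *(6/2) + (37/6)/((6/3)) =-121463/12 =-10121.92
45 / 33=15 / 11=1.36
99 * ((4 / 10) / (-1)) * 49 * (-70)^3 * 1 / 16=41597325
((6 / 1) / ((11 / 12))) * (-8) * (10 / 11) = -5760 / 121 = -47.60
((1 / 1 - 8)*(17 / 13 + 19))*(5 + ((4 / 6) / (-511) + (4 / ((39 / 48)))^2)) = -666530920 / 160381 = -4155.92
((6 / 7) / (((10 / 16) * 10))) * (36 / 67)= 864 / 11725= 0.07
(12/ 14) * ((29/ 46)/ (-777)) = -29/ 41699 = -0.00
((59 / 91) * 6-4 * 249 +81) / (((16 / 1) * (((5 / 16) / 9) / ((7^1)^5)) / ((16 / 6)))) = -4777663464 / 65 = -73502514.83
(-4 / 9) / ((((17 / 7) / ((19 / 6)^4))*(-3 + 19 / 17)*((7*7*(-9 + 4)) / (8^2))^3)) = -0.17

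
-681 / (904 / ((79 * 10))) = -268995 / 452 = -595.12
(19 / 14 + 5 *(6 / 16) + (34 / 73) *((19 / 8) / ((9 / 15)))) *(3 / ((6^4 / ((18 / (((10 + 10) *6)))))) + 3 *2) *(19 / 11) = 52.61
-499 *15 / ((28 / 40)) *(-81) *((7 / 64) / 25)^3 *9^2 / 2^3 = 481269033 / 655360000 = 0.73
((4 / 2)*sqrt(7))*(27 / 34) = 27*sqrt(7) / 17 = 4.20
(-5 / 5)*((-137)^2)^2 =-352275361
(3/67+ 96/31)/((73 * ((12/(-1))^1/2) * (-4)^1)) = 0.00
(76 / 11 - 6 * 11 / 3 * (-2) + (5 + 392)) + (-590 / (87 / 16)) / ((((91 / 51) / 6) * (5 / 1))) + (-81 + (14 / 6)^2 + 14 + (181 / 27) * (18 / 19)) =1587133147 / 4963959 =319.73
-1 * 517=-517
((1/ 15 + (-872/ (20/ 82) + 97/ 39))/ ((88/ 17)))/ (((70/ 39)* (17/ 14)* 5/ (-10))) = 348333/ 550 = 633.33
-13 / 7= -1.86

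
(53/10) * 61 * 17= 5496.10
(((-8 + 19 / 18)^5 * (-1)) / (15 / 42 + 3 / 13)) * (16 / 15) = 555419921875 / 18954729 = 29302.45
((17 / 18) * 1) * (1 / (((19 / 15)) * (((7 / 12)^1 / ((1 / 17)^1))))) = 10 / 133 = 0.08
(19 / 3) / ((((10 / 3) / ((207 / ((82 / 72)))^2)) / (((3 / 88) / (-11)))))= -197833833 / 1017005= -194.53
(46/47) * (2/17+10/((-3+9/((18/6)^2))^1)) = -3818/799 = -4.78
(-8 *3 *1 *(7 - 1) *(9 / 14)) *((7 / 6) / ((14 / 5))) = -38.57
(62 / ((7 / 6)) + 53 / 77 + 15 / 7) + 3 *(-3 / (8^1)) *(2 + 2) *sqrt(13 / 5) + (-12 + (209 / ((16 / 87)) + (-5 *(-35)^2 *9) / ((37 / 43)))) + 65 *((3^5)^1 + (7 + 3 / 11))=-2124946041 / 45584 - 9 *sqrt(65) / 10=-46623.31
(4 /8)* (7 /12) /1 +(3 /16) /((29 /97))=1279 /1392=0.92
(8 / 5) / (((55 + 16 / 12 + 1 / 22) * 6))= 88 / 18605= 0.00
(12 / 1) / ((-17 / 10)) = -120 / 17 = -7.06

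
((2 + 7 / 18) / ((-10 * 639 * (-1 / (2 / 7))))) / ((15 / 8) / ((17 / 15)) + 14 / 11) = 32164 / 881427015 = 0.00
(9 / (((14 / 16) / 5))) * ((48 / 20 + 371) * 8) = 1075392 / 7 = 153627.43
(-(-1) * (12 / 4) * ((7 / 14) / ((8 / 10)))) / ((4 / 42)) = 315 / 16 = 19.69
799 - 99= 700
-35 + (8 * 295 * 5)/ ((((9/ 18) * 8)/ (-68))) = -200635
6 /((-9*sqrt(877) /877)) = -2*sqrt(877) /3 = -19.74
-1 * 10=-10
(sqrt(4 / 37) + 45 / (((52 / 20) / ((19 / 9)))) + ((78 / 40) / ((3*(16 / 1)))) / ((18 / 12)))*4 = 8*sqrt(37) / 37 + 228169 / 1560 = 147.58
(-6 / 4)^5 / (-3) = 81 / 32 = 2.53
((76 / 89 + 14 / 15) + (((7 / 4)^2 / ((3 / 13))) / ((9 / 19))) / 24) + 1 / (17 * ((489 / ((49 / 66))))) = 415525010011 / 140632018560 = 2.95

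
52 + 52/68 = 897/17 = 52.76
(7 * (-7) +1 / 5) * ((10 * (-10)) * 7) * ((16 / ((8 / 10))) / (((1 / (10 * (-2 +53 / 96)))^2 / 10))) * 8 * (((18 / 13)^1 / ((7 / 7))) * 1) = 15865513461.54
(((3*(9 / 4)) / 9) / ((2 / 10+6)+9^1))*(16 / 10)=3 / 38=0.08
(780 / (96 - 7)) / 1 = 780 / 89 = 8.76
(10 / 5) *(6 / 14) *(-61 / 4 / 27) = -61 / 126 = -0.48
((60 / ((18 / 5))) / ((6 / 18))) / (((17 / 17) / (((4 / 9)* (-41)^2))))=336200 / 9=37355.56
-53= -53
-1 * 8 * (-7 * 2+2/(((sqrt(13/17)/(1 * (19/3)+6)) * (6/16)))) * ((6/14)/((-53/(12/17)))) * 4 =-2304/901+75776 * sqrt(221)/81991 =11.18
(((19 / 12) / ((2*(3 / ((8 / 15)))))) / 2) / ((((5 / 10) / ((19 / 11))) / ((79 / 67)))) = 28519 / 99495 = 0.29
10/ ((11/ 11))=10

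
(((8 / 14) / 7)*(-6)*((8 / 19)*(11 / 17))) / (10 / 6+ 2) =-576 / 15827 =-0.04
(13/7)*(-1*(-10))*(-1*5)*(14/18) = -650/9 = -72.22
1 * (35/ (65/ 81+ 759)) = 405/ 8792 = 0.05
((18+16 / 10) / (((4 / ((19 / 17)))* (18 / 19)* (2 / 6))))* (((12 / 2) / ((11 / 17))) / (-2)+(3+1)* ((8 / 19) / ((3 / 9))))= 26999 / 3740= 7.22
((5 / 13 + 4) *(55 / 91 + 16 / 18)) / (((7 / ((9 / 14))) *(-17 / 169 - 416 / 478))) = -16660929 / 26901490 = -0.62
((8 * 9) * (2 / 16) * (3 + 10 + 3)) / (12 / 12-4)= -48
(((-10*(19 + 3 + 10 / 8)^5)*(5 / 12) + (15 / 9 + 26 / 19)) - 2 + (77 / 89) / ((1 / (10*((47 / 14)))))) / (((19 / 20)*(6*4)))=-1470509728024835 / 1184403456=-1241561.50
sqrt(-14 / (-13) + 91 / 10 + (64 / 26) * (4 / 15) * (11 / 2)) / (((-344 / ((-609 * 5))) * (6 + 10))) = 203 * sqrt(2097030) / 143104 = 2.05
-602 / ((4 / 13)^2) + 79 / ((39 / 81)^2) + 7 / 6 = -24403667 / 4056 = -6016.68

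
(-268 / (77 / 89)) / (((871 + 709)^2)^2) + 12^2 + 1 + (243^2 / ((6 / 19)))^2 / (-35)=-119845234578969340083963 / 119966249480000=-998991258.78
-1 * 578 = -578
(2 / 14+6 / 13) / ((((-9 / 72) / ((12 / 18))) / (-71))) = 62480 / 273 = 228.86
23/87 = 0.26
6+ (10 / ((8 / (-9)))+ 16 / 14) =-115 / 28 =-4.11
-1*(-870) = 870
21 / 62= 0.34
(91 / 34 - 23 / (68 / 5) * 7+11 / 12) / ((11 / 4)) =-3.00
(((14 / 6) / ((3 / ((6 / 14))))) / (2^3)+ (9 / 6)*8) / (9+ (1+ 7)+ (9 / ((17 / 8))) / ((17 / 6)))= 83521 / 128280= 0.65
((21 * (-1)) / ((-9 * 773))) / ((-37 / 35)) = -245 / 85803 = -0.00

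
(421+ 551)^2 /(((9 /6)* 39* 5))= 209952 /65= 3230.03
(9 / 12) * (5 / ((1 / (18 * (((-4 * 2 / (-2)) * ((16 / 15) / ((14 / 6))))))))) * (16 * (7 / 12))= 1152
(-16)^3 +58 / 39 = -159686 / 39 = -4094.51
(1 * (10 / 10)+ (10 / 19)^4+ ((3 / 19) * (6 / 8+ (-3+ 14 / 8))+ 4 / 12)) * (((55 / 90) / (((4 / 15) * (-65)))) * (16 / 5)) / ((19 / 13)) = -11449207 / 111424455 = -0.10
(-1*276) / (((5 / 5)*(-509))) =276 / 509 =0.54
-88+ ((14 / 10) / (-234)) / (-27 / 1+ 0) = -2779913 / 31590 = -88.00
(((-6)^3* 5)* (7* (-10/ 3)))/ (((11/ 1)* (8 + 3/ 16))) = 403200/ 1441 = 279.81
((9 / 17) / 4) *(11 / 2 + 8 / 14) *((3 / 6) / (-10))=-0.04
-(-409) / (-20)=-409 / 20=-20.45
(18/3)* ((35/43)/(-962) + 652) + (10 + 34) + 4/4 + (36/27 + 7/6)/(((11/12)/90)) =956111886/227513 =4202.45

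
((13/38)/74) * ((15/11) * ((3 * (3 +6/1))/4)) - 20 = -19.96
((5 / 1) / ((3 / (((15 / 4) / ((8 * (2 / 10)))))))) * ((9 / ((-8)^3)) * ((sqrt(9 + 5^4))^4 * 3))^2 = 920183814901125 / 524288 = 1755111341.29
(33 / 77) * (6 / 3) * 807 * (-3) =-14526 / 7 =-2075.14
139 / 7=19.86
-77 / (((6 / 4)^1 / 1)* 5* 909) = -154 / 13635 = -0.01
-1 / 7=-0.14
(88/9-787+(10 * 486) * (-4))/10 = -36391/18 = -2021.72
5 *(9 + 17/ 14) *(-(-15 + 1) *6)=4290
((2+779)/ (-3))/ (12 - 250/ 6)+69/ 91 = 77212/ 8099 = 9.53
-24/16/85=-0.02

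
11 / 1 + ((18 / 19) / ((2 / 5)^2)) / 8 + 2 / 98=175185 / 14896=11.76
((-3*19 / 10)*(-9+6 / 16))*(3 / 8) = 11799 / 640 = 18.44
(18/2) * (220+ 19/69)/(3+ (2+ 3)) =45597/184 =247.81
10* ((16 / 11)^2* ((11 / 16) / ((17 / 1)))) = 160 / 187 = 0.86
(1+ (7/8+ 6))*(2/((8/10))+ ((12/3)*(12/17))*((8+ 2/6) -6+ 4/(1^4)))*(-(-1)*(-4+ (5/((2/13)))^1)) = 2488563/544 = 4574.56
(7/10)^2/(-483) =-7/6900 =-0.00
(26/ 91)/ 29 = 2/ 203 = 0.01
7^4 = 2401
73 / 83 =0.88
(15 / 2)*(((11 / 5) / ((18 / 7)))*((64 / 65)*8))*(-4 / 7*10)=-11264 / 39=-288.82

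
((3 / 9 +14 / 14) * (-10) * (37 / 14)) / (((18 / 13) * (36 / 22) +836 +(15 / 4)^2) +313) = -1693120 / 55991691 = -0.03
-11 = -11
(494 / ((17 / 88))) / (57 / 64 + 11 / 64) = 695552 / 289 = 2406.75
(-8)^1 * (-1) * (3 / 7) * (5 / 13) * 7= 120 / 13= 9.23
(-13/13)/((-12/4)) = 1/3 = 0.33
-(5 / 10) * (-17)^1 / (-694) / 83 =-17 / 115204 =-0.00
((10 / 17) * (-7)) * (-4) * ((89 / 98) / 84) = 445 / 2499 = 0.18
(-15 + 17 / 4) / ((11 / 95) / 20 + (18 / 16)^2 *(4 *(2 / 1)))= -40850 / 38497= -1.06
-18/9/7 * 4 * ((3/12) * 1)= -2/7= -0.29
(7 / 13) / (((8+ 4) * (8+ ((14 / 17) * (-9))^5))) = -9938999 / 4952471241120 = -0.00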